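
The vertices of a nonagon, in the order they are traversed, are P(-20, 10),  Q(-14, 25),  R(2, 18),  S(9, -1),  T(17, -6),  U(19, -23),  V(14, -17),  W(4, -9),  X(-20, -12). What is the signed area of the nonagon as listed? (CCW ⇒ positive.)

P→Q: (-20)(25) − (-14)(10) = -360
Q→R: (-14)(18) − (2)(25) = -302
R→S: (2)(-1) − (9)(18) = -164
S→T: (9)(-6) − (17)(-1) = -37
T→U: (17)(-23) − (19)(-6) = -277
U→V: (19)(-17) − (14)(-23) = -1
V→W: (14)(-9) − (4)(-17) = -58
W→X: (4)(-12) − (-20)(-9) = -228
X→P: (-20)(10) − (-20)(-12) = -440
Σ = -1867
Signed area = Σ/2 = -933.5 (negative ⇒ clockwise traversal).

-933.5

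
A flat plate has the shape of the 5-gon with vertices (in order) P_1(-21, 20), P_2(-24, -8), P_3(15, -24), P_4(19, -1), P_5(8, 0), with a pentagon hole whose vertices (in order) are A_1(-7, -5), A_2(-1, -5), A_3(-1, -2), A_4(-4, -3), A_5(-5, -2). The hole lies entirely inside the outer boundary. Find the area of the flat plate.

963.5

Outer boundary:
Σ = (648) + (696) + (441) + (8) + (160) = 1953
Area = |Σ|/2 = 976.5.
Hole:
Σ = (30) + (-3) + (-5) + (-7) + (11) = 26
Area = |Σ|/2 = 13.
Net area = 976.5 − 13 = 963.5.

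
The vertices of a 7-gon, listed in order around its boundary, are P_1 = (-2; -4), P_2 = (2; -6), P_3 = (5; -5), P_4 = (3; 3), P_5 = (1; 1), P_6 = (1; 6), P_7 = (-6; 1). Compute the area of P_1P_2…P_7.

69

Cross-terms: 20, 20, 30, 0, 5, 37, 26  ⇒  Σ = 138
Area = |Σ|/2 = 69.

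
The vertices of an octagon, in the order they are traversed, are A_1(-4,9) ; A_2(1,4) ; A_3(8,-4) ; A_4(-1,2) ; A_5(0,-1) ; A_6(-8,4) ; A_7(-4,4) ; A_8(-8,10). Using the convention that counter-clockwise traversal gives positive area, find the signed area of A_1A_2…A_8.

-56

Σ = (-25) + (-36) + (12) + (1) + (-8) + (-16) + (-8) + (-32) = -112
Signed area = Σ/2 = -56 (negative ⇒ clockwise traversal).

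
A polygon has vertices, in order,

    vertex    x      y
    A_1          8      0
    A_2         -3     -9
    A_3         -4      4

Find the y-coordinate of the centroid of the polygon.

Apply the surveyor's formula. First the cross-terms c_i = x_i·y_{i+1} − x_{i+1}·y_i:
  -72, -48, -32  ⇒  2A = -152, A = -76.
Then Σ (y_i + y_{i+1})·c_i = 760, so ȳ = 760 / (6·(-76)) = -5/3.

-5/3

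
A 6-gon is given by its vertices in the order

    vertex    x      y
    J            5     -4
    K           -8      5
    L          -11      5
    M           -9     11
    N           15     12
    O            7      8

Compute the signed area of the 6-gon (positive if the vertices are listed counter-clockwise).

-186.5

Σ = (-7) + (15) + (-76) + (-273) + (36) + (-68) = -373
Signed area = Σ/2 = -186.5 (negative ⇒ clockwise traversal).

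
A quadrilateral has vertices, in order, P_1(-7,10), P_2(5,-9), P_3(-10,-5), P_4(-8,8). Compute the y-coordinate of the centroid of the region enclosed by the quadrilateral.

Apply the surveyor's formula. First the cross-terms c_i = x_i·y_{i+1} − x_{i+1}·y_i:
  13, -115, -120, -24  ⇒  2A = -246, A = -123.
Then Σ (y_i + y_{i+1})·c_i = 831, so ȳ = 831 / (6·(-123)) = -277/246.

-277/246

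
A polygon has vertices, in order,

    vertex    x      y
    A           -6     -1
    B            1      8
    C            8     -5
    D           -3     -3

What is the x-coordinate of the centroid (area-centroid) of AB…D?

Apply the surveyor's formula. First the cross-terms c_i = x_i·y_{i+1} − x_{i+1}·y_i:
  -47, -69, -39, -15  ⇒  2A = -170, A = -85.
Then Σ (x_i + x_{i+1})·c_i = -446, so x̄ = -446 / (6·(-85)) = 223/255.

223/255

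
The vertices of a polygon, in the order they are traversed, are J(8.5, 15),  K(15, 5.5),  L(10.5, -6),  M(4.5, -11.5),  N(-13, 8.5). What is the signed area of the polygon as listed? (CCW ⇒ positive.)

-399.125

Apply the surveyor's formula: 2A = Σ (x_i·y_{i+1} − x_{i+1}·y_i), indices taken mod 5.
J→K: (8.5)(5.5) − (15)(15) = -178.25
K→L: (15)(-6) − (10.5)(5.5) = -147.75
L→M: (10.5)(-11.5) − (4.5)(-6) = -93.75
M→N: (4.5)(8.5) − (-13)(-11.5) = -111.25
N→J: (-13)(15) − (8.5)(8.5) = -267.25
Σ = -798.25
Signed area = Σ/2 = -399.125 (negative ⇒ clockwise traversal).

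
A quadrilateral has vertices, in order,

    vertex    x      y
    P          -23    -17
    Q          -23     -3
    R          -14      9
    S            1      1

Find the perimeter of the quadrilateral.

|PQ| = √((0)² + (14)²) = √196 = 14
|QR| = √((9)² + (12)²) = √225 = 15
|RS| = √((15)² + (-8)²) = √289 = 17
|SP| = √((-24)² + (-18)²) = √900 = 30
Perimeter = 14 + 15 + 17 + 30 = 76.

76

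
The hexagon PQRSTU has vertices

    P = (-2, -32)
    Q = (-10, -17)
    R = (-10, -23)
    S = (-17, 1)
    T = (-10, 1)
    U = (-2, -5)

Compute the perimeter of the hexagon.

92

|PQ| = √((-8)² + (15)²) = √289 = 17
|QR| = √((0)² + (-6)²) = √36 = 6
|RS| = √((-7)² + (24)²) = √625 = 25
|ST| = √((7)² + (0)²) = √49 = 7
|TU| = √((8)² + (-6)²) = √100 = 10
|UP| = √((0)² + (-27)²) = √729 = 27
Perimeter = 17 + 6 + 25 + 7 + 10 + 27 = 92.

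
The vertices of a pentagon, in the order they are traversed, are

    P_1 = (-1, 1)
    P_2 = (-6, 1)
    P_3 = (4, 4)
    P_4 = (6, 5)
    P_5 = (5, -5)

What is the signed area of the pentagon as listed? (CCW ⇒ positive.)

-41

Apply the surveyor's formula: 2A = Σ (x_i·y_{i+1} − x_{i+1}·y_i), indices taken mod 5.
Cross-terms: 5, -28, -4, -55, 0  ⇒  Σ = -82
Signed area = Σ/2 = -41 (negative ⇒ clockwise traversal).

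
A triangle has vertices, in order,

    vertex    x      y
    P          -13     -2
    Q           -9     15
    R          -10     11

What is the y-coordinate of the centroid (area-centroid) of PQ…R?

Apply the shoelace formula. First the cross-terms c_i = x_i·y_{i+1} − x_{i+1}·y_i:
  -213, 51, 163  ⇒  2A = 1, A = 0.5.
Then Σ (y_i + y_{i+1})·c_i = 24, so ȳ = 24 / (6·0.5) = 8.

8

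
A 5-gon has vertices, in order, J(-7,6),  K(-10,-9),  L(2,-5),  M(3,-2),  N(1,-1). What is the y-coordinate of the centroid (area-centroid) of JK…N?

Apply the surveyor's formula. First the cross-terms c_i = x_i·y_{i+1} − x_{i+1}·y_i:
  123, 68, 11, -1, -1  ⇒  2A = 200, A = 100.
Then Σ (y_i + y_{i+1})·c_i = -1400, so ȳ = -1400 / (6·100) = -7/3.

-7/3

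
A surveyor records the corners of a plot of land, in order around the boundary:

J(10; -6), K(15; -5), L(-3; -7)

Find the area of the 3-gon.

4

Apply the shoelace formula: 2A = Σ (x_i·y_{i+1} − x_{i+1}·y_i), indices taken mod 3.
Σ = (40) + (-120) + (88) = 8
Area = |Σ|/2 = 4.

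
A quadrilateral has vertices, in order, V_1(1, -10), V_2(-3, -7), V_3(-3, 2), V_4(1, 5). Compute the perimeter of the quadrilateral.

|V_1V_2| = √((-4)² + (3)²) = √25 = 5
|V_2V_3| = √((0)² + (9)²) = √81 = 9
|V_3V_4| = √((4)² + (3)²) = √25 = 5
|V_4V_1| = √((0)² + (-15)²) = √225 = 15
Perimeter = 5 + 9 + 5 + 15 = 34.

34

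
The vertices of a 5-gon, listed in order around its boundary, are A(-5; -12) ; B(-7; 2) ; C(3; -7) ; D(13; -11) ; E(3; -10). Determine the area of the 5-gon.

Apply Gauss's area formula: 2A = Σ (x_i·y_{i+1} − x_{i+1}·y_i), indices taken mod 5.
Σ = (-94) + (43) + (58) + (-97) + (-86) = -176
Area = |Σ|/2 = 88.

88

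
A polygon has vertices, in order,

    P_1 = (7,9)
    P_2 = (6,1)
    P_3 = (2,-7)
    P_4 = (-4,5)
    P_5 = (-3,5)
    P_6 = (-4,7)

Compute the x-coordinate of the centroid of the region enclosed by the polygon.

Apply the shoelace formula. First the cross-terms c_i = x_i·y_{i+1} − x_{i+1}·y_i:
  -47, -44, -18, -5, -1, -85  ⇒  2A = -200, A = -100.
Then Σ (x_i + x_{i+1})·c_i = -1140, so x̄ = -1140 / (6·(-100)) = 1.9.

1.9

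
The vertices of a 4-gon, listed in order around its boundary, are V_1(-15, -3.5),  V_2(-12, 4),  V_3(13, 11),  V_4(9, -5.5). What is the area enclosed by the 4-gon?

285.25

Apply the shoelace (surveyor's) formula: 2A = Σ (x_i·y_{i+1} − x_{i+1}·y_i), indices taken mod 4.
Σ = (-102) + (-184) + (-170.5) + (-114) = -570.5
Area = |Σ|/2 = 285.25.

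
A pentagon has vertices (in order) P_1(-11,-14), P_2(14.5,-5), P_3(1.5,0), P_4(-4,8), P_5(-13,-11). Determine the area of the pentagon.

243.25

Σ = (258) + (7.5) + (12) + (148) + (61) = 486.5
Area = |Σ|/2 = 243.25.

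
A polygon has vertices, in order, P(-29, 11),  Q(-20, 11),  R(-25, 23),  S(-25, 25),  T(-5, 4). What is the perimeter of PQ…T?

78

|PQ| = √((9)² + (0)²) = √81 = 9
|QR| = √((-5)² + (12)²) = √169 = 13
|RS| = √((0)² + (2)²) = √4 = 2
|ST| = √((20)² + (-21)²) = √841 = 29
|TP| = √((-24)² + (7)²) = √625 = 25
Perimeter = 9 + 13 + 2 + 29 + 25 = 78.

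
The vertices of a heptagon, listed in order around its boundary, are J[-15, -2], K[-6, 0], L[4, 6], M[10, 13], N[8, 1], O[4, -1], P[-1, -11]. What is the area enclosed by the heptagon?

Apply the shoelace (surveyor's) formula: 2A = Σ (x_i·y_{i+1} − x_{i+1}·y_i), indices taken mod 7.
Σ = (-12) + (-36) + (-8) + (-94) + (-12) + (-45) + (-163) = -370
Area = |Σ|/2 = 185.

185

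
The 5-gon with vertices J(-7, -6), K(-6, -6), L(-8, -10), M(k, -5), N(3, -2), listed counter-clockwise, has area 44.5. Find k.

The doubled signed area Σ (x_i y_{i+1} − x_{i+1} y_i) is linear in k.
With k=0 it equals 41; the coefficient of k is 8 (from the two edges through M).
So 8·k + 41 = 2·44.5 = 89 ⇒ k = 6.

6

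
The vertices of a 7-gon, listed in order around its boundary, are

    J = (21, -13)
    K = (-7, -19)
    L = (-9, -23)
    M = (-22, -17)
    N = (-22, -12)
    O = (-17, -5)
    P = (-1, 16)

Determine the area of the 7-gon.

J→K: (21)(-19) − (-7)(-13) = -490
K→L: (-7)(-23) − (-9)(-19) = -10
L→M: (-9)(-17) − (-22)(-23) = -353
M→N: (-22)(-12) − (-22)(-17) = -110
N→O: (-22)(-5) − (-17)(-12) = -94
O→P: (-17)(16) − (-1)(-5) = -277
P→J: (-1)(-13) − (21)(16) = -323
Σ = -1657
Area = |Σ|/2 = 828.5.

828.5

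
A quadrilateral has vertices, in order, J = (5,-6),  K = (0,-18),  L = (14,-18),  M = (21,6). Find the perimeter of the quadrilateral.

|JK| = √((-5)² + (-12)²) = √169 = 13
|KL| = √((14)² + (0)²) = √196 = 14
|LM| = √((7)² + (24)²) = √625 = 25
|MJ| = √((-16)² + (-12)²) = √400 = 20
Perimeter = 13 + 14 + 25 + 20 = 72.

72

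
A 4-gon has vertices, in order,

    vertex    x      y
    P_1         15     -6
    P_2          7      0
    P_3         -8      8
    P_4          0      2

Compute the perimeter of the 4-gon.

54

|P_1P_2| = √((-8)² + (6)²) = √100 = 10
|P_2P_3| = √((-15)² + (8)²) = √289 = 17
|P_3P_4| = √((8)² + (-6)²) = √100 = 10
|P_4P_1| = √((15)² + (-8)²) = √289 = 17
Perimeter = 10 + 17 + 10 + 17 = 54.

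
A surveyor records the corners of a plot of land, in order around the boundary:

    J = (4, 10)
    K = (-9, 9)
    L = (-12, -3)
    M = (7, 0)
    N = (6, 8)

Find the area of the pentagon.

183

Σ = (126) + (135) + (21) + (56) + (28) = 366
Area = |Σ|/2 = 183.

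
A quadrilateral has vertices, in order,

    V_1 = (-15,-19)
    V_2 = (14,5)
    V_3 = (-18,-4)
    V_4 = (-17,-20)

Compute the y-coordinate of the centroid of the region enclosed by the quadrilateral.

Apply the shoelace formula. First the cross-terms c_i = x_i·y_{i+1} − x_{i+1}·y_i:
  191, 34, 292, 23  ⇒  2A = 540, A = 270.
Then Σ (y_i + y_{i+1})·c_i = -10545, so ȳ = -10545 / (6·270) = -703/108.

-703/108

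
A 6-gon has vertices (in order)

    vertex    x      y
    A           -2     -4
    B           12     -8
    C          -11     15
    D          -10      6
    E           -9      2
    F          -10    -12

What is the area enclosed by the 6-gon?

209

Apply the shoelace (surveyor's) formula: 2A = Σ (x_i·y_{i+1} − x_{i+1}·y_i), indices taken mod 6.
Σ = (64) + (92) + (84) + (34) + (128) + (16) = 418
Area = |Σ|/2 = 209.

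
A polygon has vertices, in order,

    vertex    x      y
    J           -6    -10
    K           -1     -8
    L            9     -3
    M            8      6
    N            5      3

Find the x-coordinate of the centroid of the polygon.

Apply Gauss's area formula. First the cross-terms c_i = x_i·y_{i+1} − x_{i+1}·y_i:
  38, 75, 78, -6, -32  ⇒  2A = 153, A = 76.5.
Then Σ (x_i + x_{i+1})·c_i = 1614, so x̄ = 1614 / (6·76.5) = 538/153.

538/153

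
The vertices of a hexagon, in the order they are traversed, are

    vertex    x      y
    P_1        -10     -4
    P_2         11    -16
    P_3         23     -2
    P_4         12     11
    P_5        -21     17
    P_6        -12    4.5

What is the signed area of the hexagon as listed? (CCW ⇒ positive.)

Apply the shoelace (surveyor's) formula: 2A = Σ (x_i·y_{i+1} − x_{i+1}·y_i), indices taken mod 6.
Σ = (204) + (346) + (277) + (435) + (109.5) + (93) = 1464.5
Signed area = Σ/2 = 732.25 (positive ⇒ counter-clockwise traversal).

732.25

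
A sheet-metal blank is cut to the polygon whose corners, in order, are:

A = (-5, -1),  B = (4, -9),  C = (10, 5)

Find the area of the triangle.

Apply Gauss's area formula: 2A = Σ (x_i·y_{i+1} − x_{i+1}·y_i), indices taken mod 3.
Σ = (49) + (110) + (15) = 174
Area = |Σ|/2 = 87.

87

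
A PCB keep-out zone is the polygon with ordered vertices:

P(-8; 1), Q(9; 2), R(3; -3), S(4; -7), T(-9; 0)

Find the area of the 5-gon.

Apply Gauss's area formula: 2A = Σ (x_i·y_{i+1} − x_{i+1}·y_i), indices taken mod 5.
P→Q: (-8)(2) − (9)(1) = -25
Q→R: (9)(-3) − (3)(2) = -33
R→S: (3)(-7) − (4)(-3) = -9
S→T: (4)(0) − (-9)(-7) = -63
T→P: (-9)(1) − (-8)(0) = -9
Σ = -139
Area = |Σ|/2 = 69.5.

69.5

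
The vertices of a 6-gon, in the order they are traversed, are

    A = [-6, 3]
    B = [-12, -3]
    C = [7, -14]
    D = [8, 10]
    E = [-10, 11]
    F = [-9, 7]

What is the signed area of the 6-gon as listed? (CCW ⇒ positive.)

328.5

Apply the surveyor's formula: 2A = Σ (x_i·y_{i+1} − x_{i+1}·y_i), indices taken mod 6.
A→B: (-6)(-3) − (-12)(3) = 54
B→C: (-12)(-14) − (7)(-3) = 189
C→D: (7)(10) − (8)(-14) = 182
D→E: (8)(11) − (-10)(10) = 188
E→F: (-10)(7) − (-9)(11) = 29
F→A: (-9)(3) − (-6)(7) = 15
Σ = 657
Signed area = Σ/2 = 328.5 (positive ⇒ counter-clockwise traversal).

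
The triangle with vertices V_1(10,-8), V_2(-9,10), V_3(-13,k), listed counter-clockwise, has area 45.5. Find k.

Write out the shoelace sum; only the two edges meeting at V_3 involve k:
2·Area = [((-9)·k − (-13)·10) + ((-13)·(-8) − 10·k)] + 28
       = -19·k + 262 = 91
⇒ k = 9.

9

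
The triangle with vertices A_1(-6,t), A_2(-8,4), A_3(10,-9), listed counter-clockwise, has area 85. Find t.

Write out the shoelace sum; only the two edges meeting at A_1 involve t:
2·Area = [(10·t − (-6)·(-9)) + ((-6)·4 − (-8)·t)] + 32
       = 18·t + -46 = 170
⇒ t = 12.

12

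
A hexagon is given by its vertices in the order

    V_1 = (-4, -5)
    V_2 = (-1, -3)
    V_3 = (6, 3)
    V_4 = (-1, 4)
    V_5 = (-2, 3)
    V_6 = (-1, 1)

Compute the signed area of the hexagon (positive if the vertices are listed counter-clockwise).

32

Apply the shoelace (surveyor's) formula: 2A = Σ (x_i·y_{i+1} − x_{i+1}·y_i), indices taken mod 6.
Cross-terms: 7, 15, 27, 5, 1, 9  ⇒  Σ = 64
Signed area = Σ/2 = 32 (positive ⇒ counter-clockwise traversal).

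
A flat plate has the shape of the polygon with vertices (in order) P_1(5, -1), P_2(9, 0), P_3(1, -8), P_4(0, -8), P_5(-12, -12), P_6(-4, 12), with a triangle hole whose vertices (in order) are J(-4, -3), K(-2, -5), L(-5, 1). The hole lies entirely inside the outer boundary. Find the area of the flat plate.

204.5

Outer boundary:
Cross-terms: 9, -72, -8, -96, -192, -56  ⇒  Σ = -415
Area = |Σ|/2 = 207.5.
Hole:
Apply the shoelace (surveyor's) formula: 2A = Σ (x_i·y_{i+1} − x_{i+1}·y_i), indices taken mod 3.
J→K: (-4)(-5) − (-2)(-3) = 14
K→L: (-2)(1) − (-5)(-5) = -27
L→J: (-5)(-3) − (-4)(1) = 19
Σ = 6
Area = |Σ|/2 = 3.
Net area = 207.5 − 3 = 204.5.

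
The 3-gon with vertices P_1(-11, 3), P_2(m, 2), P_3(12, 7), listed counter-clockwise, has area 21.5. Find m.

-6

Write out the shoelace sum; only the two edges meeting at P_2 involve m:
2·Area = [((-11)·2 − m·3) + (m·7 − 12·2)] + 113
       = 4·m + 67 = 43
⇒ m = -6.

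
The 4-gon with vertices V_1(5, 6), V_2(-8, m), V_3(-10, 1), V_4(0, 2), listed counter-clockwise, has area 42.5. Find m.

Write out the shoelace sum; only the two edges meeting at V_2 involve m:
2·Area = [(5·m − (-8)·6) + ((-8)·1 − (-10)·m)] + -30
       = 15·m + 10 = 85
⇒ m = 5.

5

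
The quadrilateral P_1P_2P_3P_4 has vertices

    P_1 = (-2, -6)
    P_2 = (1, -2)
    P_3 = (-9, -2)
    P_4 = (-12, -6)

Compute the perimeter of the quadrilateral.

|P_1P_2| = √((3)² + (4)²) = √25 = 5
|P_2P_3| = √((-10)² + (0)²) = √100 = 10
|P_3P_4| = √((-3)² + (-4)²) = √25 = 5
|P_4P_1| = √((10)² + (0)²) = √100 = 10
Perimeter = 5 + 10 + 5 + 10 = 30.

30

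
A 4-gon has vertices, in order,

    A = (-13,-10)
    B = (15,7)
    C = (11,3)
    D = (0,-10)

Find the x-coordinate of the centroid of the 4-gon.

Apply the shoelace formula. First the cross-terms c_i = x_i·y_{i+1} − x_{i+1}·y_i:
  59, -32, -110, -130  ⇒  2A = -213, A = -106.5.
Then Σ (x_i + x_{i+1})·c_i = -234, so x̄ = -234 / (6·(-106.5)) = 26/71.

26/71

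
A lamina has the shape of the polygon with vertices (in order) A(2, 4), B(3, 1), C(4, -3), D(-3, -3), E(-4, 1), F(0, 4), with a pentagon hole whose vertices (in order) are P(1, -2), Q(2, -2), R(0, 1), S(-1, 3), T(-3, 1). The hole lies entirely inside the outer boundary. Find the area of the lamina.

Outer boundary:
Cross-terms: -10, -13, -21, -15, -16, -8  ⇒  Σ = -83
Area = |Σ|/2 = 41.5.
Hole:
Apply the shoelace formula: 2A = Σ (x_i·y_{i+1} − x_{i+1}·y_i), indices taken mod 5.
P→Q: (1)(-2) − (2)(-2) = 2
Q→R: (2)(1) − (0)(-2) = 2
R→S: (0)(3) − (-1)(1) = 1
S→T: (-1)(1) − (-3)(3) = 8
T→P: (-3)(-2) − (1)(1) = 5
Σ = 18
Area = |Σ|/2 = 9.
Net area = 41.5 − 9 = 32.5.

32.5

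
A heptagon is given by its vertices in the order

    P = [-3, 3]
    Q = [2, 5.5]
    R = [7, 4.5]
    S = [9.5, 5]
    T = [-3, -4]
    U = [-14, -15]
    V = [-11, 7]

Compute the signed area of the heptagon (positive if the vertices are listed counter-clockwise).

Apply Gauss's area formula: 2A = Σ (x_i·y_{i+1} − x_{i+1}·y_i), indices taken mod 7.
Σ = (-22.5) + (-29.5) + (-7.75) + (-23) + (-11) + (-263) + (-12) = -368.75
Signed area = Σ/2 = -184.375 (negative ⇒ clockwise traversal).

-184.375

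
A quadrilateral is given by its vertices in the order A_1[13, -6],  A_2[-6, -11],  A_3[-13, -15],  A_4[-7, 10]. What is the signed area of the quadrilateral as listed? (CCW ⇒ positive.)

Σ = (-179) + (-53) + (-235) + (-88) = -555
Signed area = Σ/2 = -277.5 (negative ⇒ clockwise traversal).

-277.5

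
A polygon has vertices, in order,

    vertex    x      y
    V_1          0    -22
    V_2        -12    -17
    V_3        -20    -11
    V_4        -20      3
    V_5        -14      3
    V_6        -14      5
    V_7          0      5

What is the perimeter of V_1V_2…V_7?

|V_1V_2| = √((-12)² + (5)²) = √169 = 13
|V_2V_3| = √((-8)² + (6)²) = √100 = 10
|V_3V_4| = √((0)² + (14)²) = √196 = 14
|V_4V_5| = √((6)² + (0)²) = √36 = 6
|V_5V_6| = √((0)² + (2)²) = √4 = 2
|V_6V_7| = √((14)² + (0)²) = √196 = 14
|V_7V_1| = √((0)² + (-27)²) = √729 = 27
Perimeter = 13 + 10 + 14 + 6 + 2 + 14 + 27 = 86.

86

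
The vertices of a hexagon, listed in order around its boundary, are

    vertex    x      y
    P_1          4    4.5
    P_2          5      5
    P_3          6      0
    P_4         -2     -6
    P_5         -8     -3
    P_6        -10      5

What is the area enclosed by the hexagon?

122.75

Apply the shoelace formula: 2A = Σ (x_i·y_{i+1} − x_{i+1}·y_i), indices taken mod 6.
Σ = (-2.5) + (-30) + (-36) + (-42) + (-70) + (-65) = -245.5
Area = |Σ|/2 = 122.75.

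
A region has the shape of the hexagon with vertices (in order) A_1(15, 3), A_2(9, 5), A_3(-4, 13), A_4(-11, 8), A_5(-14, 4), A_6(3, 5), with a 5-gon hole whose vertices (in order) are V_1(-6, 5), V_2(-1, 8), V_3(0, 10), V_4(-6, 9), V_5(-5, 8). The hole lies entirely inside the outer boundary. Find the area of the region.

94.5

Outer boundary:
Apply Gauss's area formula: 2A = Σ (x_i·y_{i+1} − x_{i+1}·y_i), indices taken mod 6.
Σ = (48) + (137) + (111) + (68) + (-82) + (-66) = 216
Area = |Σ|/2 = 108.
Hole:
V_1→V_2: (-6)(8) − (-1)(5) = -43
V_2→V_3: (-1)(10) − (0)(8) = -10
V_3→V_4: (0)(9) − (-6)(10) = 60
V_4→V_5: (-6)(8) − (-5)(9) = -3
V_5→V_1: (-5)(5) − (-6)(8) = 23
Σ = 27
Area = |Σ|/2 = 13.5.
Net area = 108 − 13.5 = 94.5.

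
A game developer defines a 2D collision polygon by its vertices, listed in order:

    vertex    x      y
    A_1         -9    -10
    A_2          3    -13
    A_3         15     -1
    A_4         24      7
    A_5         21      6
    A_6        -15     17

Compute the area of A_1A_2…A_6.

Cross-terms: 147, 192, 129, -3, 447, 303  ⇒  Σ = 1215
Area = |Σ|/2 = 607.5.

607.5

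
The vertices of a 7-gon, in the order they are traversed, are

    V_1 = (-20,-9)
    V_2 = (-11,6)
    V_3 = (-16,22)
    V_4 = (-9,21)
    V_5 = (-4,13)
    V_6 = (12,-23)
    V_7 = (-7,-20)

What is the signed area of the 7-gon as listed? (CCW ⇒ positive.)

-669

Apply the shoelace (surveyor's) formula: 2A = Σ (x_i·y_{i+1} − x_{i+1}·y_i), indices taken mod 7.
Σ = (-219) + (-146) + (-138) + (-33) + (-64) + (-401) + (-337) = -1338
Signed area = Σ/2 = -669 (negative ⇒ clockwise traversal).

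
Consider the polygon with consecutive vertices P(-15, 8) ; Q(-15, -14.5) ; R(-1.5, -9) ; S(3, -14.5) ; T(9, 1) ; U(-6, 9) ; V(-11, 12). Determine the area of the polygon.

Cross-terms: 337.5, 113.25, 48.75, 133.5, 87, 27, 92  ⇒  Σ = 839
Area = |Σ|/2 = 419.5.

419.5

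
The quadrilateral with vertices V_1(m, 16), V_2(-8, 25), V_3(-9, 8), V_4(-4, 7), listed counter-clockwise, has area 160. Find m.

7

Write out the shoelace sum; only the two edges meeting at V_1 involve m:
2·Area = [((-4)·16 − m·7) + (m·25 − (-8)·16)] + 130
       = 18·m + 194 = 320
⇒ m = 7.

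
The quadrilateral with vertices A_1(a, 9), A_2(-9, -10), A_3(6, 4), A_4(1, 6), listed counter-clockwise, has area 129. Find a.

Write out the shoelace sum; only the two edges meeting at A_1 involve a:
2·Area = [(1·9 − a·6) + (a·(-10) − (-9)·9)] + 56
       = -16·a + 146 = 258
⇒ a = -7.

-7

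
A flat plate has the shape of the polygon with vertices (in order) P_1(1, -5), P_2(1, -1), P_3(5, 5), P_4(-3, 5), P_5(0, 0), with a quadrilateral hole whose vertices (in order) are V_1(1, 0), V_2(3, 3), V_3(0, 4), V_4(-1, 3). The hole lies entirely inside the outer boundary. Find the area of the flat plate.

Outer boundary:
Apply Gauss's area formula: 2A = Σ (x_i·y_{i+1} − x_{i+1}·y_i), indices taken mod 5.
Cross-terms: 4, 10, 40, 0, 0  ⇒  Σ = 54
Area = |Σ|/2 = 27.
Hole:
Σ = (3) + (12) + (4) + (-3) = 16
Area = |Σ|/2 = 8.
Net area = 27 − 8 = 19.

19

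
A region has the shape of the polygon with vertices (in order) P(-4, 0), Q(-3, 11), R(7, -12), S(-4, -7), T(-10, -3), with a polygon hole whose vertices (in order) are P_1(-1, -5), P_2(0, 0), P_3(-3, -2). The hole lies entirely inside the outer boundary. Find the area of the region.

119.5

Outer boundary:
Apply the shoelace formula: 2A = Σ (x_i·y_{i+1} − x_{i+1}·y_i), indices taken mod 5.
Cross-terms: -44, -41, -97, -58, -12  ⇒  Σ = -252
Area = |Σ|/2 = 126.
Hole:
Apply the surveyor's formula: 2A = Σ (x_i·y_{i+1} − x_{i+1}·y_i), indices taken mod 3.
Σ = (0) + (0) + (13) = 13
Area = |Σ|/2 = 6.5.
Net area = 126 − 6.5 = 119.5.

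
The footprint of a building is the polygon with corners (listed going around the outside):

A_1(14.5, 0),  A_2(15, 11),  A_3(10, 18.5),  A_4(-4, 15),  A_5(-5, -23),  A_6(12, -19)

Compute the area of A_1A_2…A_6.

682.25

Apply the shoelace formula: 2A = Σ (x_i·y_{i+1} − x_{i+1}·y_i), indices taken mod 6.
Cross-terms: 159.5, 167.5, 224, 167, 371, 275.5  ⇒  Σ = 1364.5
Area = |Σ|/2 = 682.25.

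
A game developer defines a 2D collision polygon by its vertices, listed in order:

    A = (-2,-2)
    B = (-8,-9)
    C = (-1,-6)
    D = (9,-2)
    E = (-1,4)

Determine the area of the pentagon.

Σ = (2) + (39) + (56) + (34) + (10) = 141
Area = |Σ|/2 = 70.5.

70.5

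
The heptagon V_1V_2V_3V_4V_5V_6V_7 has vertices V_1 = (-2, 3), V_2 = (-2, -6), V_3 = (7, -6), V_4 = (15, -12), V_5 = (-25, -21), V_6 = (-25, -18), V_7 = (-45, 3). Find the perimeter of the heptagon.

|V_1V_2| = √((0)² + (-9)²) = √81 = 9
|V_2V_3| = √((9)² + (0)²) = √81 = 9
|V_3V_4| = √((8)² + (-6)²) = √100 = 10
|V_4V_5| = √((-40)² + (-9)²) = √1681 = 41
|V_5V_6| = √((0)² + (3)²) = √9 = 3
|V_6V_7| = √((-20)² + (21)²) = √841 = 29
|V_7V_1| = √((43)² + (0)²) = √1849 = 43
Perimeter = 9 + 9 + 10 + 41 + 3 + 29 + 43 = 144.

144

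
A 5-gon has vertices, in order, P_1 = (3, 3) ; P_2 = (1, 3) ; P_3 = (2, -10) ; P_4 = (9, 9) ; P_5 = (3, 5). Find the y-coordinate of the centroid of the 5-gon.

Apply the shoelace (surveyor's) formula. First the cross-terms c_i = x_i·y_{i+1} − x_{i+1}·y_i:
  6, -16, 108, 18, -6  ⇒  2A = 110, A = 55.
Then Σ (y_i + y_{i+1})·c_i = 244, so ȳ = 244 / (6·55) = 122/165.

122/165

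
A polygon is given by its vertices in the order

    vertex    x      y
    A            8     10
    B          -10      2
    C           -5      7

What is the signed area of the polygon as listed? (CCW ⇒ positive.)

-25

Σ = (116) + (-60) + (-106) = -50
Signed area = Σ/2 = -25 (negative ⇒ clockwise traversal).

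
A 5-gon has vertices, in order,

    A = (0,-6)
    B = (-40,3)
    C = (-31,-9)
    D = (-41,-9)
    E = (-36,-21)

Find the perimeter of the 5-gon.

118

|AB| = √((-40)² + (9)²) = √1681 = 41
|BC| = √((9)² + (-12)²) = √225 = 15
|CD| = √((-10)² + (0)²) = √100 = 10
|DE| = √((5)² + (-12)²) = √169 = 13
|EA| = √((36)² + (15)²) = √1521 = 39
Perimeter = 41 + 15 + 10 + 13 + 39 = 118.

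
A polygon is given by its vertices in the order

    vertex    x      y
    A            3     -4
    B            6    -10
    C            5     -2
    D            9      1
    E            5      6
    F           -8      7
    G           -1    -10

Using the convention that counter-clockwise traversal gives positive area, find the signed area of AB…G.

154

Cross-terms: -6, 38, 23, 49, 83, 87, 34  ⇒  Σ = 308
Signed area = Σ/2 = 154 (positive ⇒ counter-clockwise traversal).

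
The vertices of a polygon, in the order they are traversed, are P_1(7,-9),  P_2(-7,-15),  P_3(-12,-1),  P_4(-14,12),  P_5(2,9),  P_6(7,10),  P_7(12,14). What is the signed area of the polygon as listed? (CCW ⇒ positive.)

Apply the surveyor's formula: 2A = Σ (x_i·y_{i+1} − x_{i+1}·y_i), indices taken mod 7.
Σ = (-168) + (-173) + (-158) + (-150) + (-43) + (-22) + (-206) = -920
Signed area = Σ/2 = -460 (negative ⇒ clockwise traversal).

-460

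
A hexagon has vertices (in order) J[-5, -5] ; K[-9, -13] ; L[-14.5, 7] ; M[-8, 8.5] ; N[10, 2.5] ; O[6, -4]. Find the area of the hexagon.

Σ = (20) + (-251.5) + (-67.25) + (-105) + (-55) + (-50) = -508.75
Area = |Σ|/2 = 254.375.

254.375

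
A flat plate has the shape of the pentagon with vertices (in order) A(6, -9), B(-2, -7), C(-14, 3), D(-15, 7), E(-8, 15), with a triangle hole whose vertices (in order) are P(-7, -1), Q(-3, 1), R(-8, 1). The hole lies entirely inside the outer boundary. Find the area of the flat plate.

Outer boundary:
Apply the surveyor's formula: 2A = Σ (x_i·y_{i+1} − x_{i+1}·y_i), indices taken mod 5.
Cross-terms: -60, -104, -53, -169, -18  ⇒  Σ = -404
Area = |Σ|/2 = 202.
Hole:
Apply the shoelace (surveyor's) formula: 2A = Σ (x_i·y_{i+1} − x_{i+1}·y_i), indices taken mod 3.
P→Q: (-7)(1) − (-3)(-1) = -10
Q→R: (-3)(1) − (-8)(1) = 5
R→P: (-8)(-1) − (-7)(1) = 15
Σ = 10
Area = |Σ|/2 = 5.
Net area = 202 − 5 = 197.

197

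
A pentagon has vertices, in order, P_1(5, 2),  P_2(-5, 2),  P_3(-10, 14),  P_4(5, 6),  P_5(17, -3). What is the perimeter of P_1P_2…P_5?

68

|P_1P_2| = √((-10)² + (0)²) = √100 = 10
|P_2P_3| = √((-5)² + (12)²) = √169 = 13
|P_3P_4| = √((15)² + (-8)²) = √289 = 17
|P_4P_5| = √((12)² + (-9)²) = √225 = 15
|P_5P_1| = √((-12)² + (5)²) = √169 = 13
Perimeter = 10 + 13 + 17 + 15 + 13 = 68.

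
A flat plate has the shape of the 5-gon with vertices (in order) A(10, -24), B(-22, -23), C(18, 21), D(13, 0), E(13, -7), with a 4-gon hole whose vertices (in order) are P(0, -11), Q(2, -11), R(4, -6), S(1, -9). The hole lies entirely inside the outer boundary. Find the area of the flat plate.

699.5

Outer boundary:
Apply the shoelace (surveyor's) formula: 2A = Σ (x_i·y_{i+1} − x_{i+1}·y_i), indices taken mod 5.
Cross-terms: -758, -48, -273, -91, -242  ⇒  Σ = -1412
Area = |Σ|/2 = 706.
Hole:
Apply Gauss's area formula: 2A = Σ (x_i·y_{i+1} − x_{i+1}·y_i), indices taken mod 4.
Σ = (22) + (32) + (-30) + (-11) = 13
Area = |Σ|/2 = 6.5.
Net area = 706 − 6.5 = 699.5.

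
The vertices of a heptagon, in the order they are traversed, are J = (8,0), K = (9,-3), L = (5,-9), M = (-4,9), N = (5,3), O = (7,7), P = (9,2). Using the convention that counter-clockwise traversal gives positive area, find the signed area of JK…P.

J→K: (8)(-3) − (9)(0) = -24
K→L: (9)(-9) − (5)(-3) = -66
L→M: (5)(9) − (-4)(-9) = 9
M→N: (-4)(3) − (5)(9) = -57
N→O: (5)(7) − (7)(3) = 14
O→P: (7)(2) − (9)(7) = -49
P→J: (9)(0) − (8)(2) = -16
Σ = -189
Signed area = Σ/2 = -94.5 (negative ⇒ clockwise traversal).

-94.5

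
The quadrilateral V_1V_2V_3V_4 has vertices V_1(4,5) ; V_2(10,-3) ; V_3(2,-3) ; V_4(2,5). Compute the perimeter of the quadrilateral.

|V_1V_2| = √((6)² + (-8)²) = √100 = 10
|V_2V_3| = √((-8)² + (0)²) = √64 = 8
|V_3V_4| = √((0)² + (8)²) = √64 = 8
|V_4V_1| = √((2)² + (0)²) = √4 = 2
Perimeter = 10 + 8 + 8 + 2 = 28.

28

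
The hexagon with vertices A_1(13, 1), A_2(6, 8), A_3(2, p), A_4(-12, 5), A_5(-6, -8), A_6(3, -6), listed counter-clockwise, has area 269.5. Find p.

10

The doubled signed area Σ (x_i y_{i+1} − x_{i+1} y_i) is linear in p.
With p=0 it equals 359; the coefficient of p is 18 (from the two edges through A_3).
So 18·p + 359 = 2·269.5 = 539 ⇒ p = 10.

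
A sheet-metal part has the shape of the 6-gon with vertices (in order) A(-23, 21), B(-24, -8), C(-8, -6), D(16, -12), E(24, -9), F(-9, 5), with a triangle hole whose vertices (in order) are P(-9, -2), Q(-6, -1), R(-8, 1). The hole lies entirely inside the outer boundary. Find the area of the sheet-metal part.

530.5

Outer boundary:
Σ = (688) + (80) + (192) + (144) + (39) + (-74) = 1069
Area = |Σ|/2 = 534.5.
Hole:
Apply Gauss's area formula: 2A = Σ (x_i·y_{i+1} − x_{i+1}·y_i), indices taken mod 3.
Σ = (-3) + (-14) + (25) = 8
Area = |Σ|/2 = 4.
Net area = 534.5 − 4 = 530.5.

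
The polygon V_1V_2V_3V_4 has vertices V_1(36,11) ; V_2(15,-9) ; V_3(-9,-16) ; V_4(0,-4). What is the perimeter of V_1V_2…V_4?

108

|V_1V_2| = √((-21)² + (-20)²) = √841 = 29
|V_2V_3| = √((-24)² + (-7)²) = √625 = 25
|V_3V_4| = √((9)² + (12)²) = √225 = 15
|V_4V_1| = √((36)² + (15)²) = √1521 = 39
Perimeter = 29 + 25 + 15 + 39 = 108.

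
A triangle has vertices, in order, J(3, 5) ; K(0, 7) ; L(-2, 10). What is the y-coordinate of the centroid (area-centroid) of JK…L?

22/3

Apply the shoelace (surveyor's) formula. First the cross-terms c_i = x_i·y_{i+1} − x_{i+1}·y_i:
  21, 14, -40  ⇒  2A = -5, A = -2.5.
Then Σ (y_i + y_{i+1})·c_i = -110, so ȳ = -110 / (6·(-2.5)) = 22/3.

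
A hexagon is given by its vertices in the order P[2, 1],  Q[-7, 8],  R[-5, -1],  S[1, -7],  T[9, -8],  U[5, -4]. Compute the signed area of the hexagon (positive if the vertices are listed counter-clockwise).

Apply the surveyor's formula: 2A = Σ (x_i·y_{i+1} − x_{i+1}·y_i), indices taken mod 6.
P→Q: (2)(8) − (-7)(1) = 23
Q→R: (-7)(-1) − (-5)(8) = 47
R→S: (-5)(-7) − (1)(-1) = 36
S→T: (1)(-8) − (9)(-7) = 55
T→U: (9)(-4) − (5)(-8) = 4
U→P: (5)(1) − (2)(-4) = 13
Σ = 178
Signed area = Σ/2 = 89 (positive ⇒ counter-clockwise traversal).

89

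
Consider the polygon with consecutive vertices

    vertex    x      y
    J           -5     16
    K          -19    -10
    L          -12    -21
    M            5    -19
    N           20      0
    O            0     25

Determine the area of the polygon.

Apply the surveyor's formula: 2A = Σ (x_i·y_{i+1} − x_{i+1}·y_i), indices taken mod 6.
Σ = (354) + (279) + (333) + (380) + (500) + (125) = 1971
Area = |Σ|/2 = 985.5.

985.5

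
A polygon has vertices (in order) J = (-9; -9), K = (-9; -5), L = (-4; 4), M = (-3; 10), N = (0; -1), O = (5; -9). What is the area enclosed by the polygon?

119

Apply the shoelace formula: 2A = Σ (x_i·y_{i+1} − x_{i+1}·y_i), indices taken mod 6.
Cross-terms: -36, -56, -28, 3, 5, -126  ⇒  Σ = -238
Area = |Σ|/2 = 119.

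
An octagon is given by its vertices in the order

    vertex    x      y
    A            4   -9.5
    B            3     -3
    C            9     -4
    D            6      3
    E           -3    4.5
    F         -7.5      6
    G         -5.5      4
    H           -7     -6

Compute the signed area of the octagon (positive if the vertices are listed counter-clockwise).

Apply the shoelace (surveyor's) formula: 2A = Σ (x_i·y_{i+1} − x_{i+1}·y_i), indices taken mod 8.
Σ = (16.5) + (15) + (51) + (36) + (15.75) + (3) + (61) + (90.5) = 288.75
Signed area = Σ/2 = 144.375 (positive ⇒ counter-clockwise traversal).

144.375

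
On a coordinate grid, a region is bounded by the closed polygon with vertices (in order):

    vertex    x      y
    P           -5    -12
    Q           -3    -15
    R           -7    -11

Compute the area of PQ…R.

2

Apply the shoelace formula: 2A = Σ (x_i·y_{i+1} − x_{i+1}·y_i), indices taken mod 3.
Σ = (39) + (-72) + (29) = -4
Area = |Σ|/2 = 2.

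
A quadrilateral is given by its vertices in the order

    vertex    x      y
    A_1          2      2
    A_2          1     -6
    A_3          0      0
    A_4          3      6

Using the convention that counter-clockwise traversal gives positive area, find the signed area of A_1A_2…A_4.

Σ = (-14) + (0) + (0) + (-6) = -20
Signed area = Σ/2 = -10 (negative ⇒ clockwise traversal).

-10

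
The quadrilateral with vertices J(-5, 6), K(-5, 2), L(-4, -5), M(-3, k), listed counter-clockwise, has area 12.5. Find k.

5

The doubled signed area Σ (x_i y_{i+1} − x_{i+1} y_i) is linear in k.
With k=0 it equals 20; the coefficient of k is 1 (from the two edges through M).
So 1·k + 20 = 2·12.5 = 25 ⇒ k = 5.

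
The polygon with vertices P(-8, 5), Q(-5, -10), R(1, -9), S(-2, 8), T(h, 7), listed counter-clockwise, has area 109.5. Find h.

-9

Write out the shoelace sum; only the two edges meeting at T involve h:
2·Area = [((-2)·7 − h·8) + (h·5 − (-8)·7)] + 150
       = -3·h + 192 = 219
⇒ h = -9.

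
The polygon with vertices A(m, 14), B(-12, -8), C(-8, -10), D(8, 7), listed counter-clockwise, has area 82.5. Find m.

13

Write out the shoelace sum; only the two edges meeting at A involve m:
2·Area = [(8·14 − m·7) + (m·(-8) − (-12)·14)] + 80
       = -15·m + 360 = 165
⇒ m = 13.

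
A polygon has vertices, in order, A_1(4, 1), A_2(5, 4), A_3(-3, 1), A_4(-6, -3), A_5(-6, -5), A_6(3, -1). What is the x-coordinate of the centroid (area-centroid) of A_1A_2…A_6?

Apply the surveyor's formula. First the cross-terms c_i = x_i·y_{i+1} − x_{i+1}·y_i:
  11, 17, 15, 12, 21, 7  ⇒  2A = 83, A = 41.5.
Then Σ (x_i + x_{i+1})·c_i = -160, so x̄ = -160 / (6·41.5) = -160/249.

-160/249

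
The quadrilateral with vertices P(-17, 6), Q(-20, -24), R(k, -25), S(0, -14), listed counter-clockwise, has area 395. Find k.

The doubled signed area Σ (x_i y_{i+1} − x_{i+1} y_i) is linear in k.
With k=0 it equals 790; the coefficient of k is 10 (from the two edges through R).
So 10·k + 790 = 2·395 = 790 ⇒ k = 0.

0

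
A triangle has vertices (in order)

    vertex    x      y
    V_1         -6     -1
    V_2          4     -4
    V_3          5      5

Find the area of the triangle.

Apply the shoelace (surveyor's) formula: 2A = Σ (x_i·y_{i+1} − x_{i+1}·y_i), indices taken mod 3.
Σ = (28) + (40) + (25) = 93
Area = |Σ|/2 = 46.5.

46.5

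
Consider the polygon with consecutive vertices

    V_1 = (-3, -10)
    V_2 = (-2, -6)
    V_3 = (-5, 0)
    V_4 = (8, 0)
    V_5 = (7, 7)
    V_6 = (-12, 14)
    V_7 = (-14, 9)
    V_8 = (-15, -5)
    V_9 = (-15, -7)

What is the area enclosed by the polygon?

329

Apply the shoelace (surveyor's) formula: 2A = Σ (x_i·y_{i+1} − x_{i+1}·y_i), indices taken mod 9.
V_1→V_2: (-3)(-6) − (-2)(-10) = -2
V_2→V_3: (-2)(0) − (-5)(-6) = -30
V_3→V_4: (-5)(0) − (8)(0) = 0
V_4→V_5: (8)(7) − (7)(0) = 56
V_5→V_6: (7)(14) − (-12)(7) = 182
V_6→V_7: (-12)(9) − (-14)(14) = 88
V_7→V_8: (-14)(-5) − (-15)(9) = 205
V_8→V_9: (-15)(-7) − (-15)(-5) = 30
V_9→V_1: (-15)(-10) − (-3)(-7) = 129
Σ = 658
Area = |Σ|/2 = 329.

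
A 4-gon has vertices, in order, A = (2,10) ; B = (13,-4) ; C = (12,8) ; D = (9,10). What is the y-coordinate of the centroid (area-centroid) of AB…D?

Apply the shoelace formula. First the cross-terms c_i = x_i·y_{i+1} − x_{i+1}·y_i:
  -138, 152, 48, 70  ⇒  2A = 132, A = 66.
Then Σ (y_i + y_{i+1})·c_i = 2044, so ȳ = 2044 / (6·66) = 511/99.

511/99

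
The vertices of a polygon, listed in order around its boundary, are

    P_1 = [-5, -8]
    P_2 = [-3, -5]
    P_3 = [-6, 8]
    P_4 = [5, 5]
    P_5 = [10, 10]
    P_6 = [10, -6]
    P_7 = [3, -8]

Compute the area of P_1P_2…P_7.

Apply the surveyor's formula: 2A = Σ (x_i·y_{i+1} − x_{i+1}·y_i), indices taken mod 7.
Cross-terms: 1, -54, -70, 0, -160, -62, -64  ⇒  Σ = -409
Area = |Σ|/2 = 204.5.

204.5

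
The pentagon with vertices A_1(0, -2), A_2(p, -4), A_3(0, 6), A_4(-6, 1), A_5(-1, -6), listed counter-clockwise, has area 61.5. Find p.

6

The doubled signed area Σ (x_i y_{i+1} − x_{i+1} y_i) is linear in p.
With p=0 it equals 75; the coefficient of p is 8 (from the two edges through A_2).
So 8·p + 75 = 2·61.5 = 123 ⇒ p = 6.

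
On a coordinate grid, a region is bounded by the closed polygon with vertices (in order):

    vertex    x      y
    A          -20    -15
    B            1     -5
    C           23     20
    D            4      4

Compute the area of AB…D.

141

A→B: (-20)(-5) − (1)(-15) = 115
B→C: (1)(20) − (23)(-5) = 135
C→D: (23)(4) − (4)(20) = 12
D→A: (4)(-15) − (-20)(4) = 20
Σ = 282
Area = |Σ|/2 = 141.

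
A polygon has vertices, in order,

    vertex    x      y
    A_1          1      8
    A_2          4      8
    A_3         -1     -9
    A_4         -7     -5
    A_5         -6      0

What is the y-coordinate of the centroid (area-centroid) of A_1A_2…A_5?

Apply the surveyor's formula. First the cross-terms c_i = x_i·y_{i+1} − x_{i+1}·y_i:
  -24, -28, -58, -30, -48  ⇒  2A = -188, A = -94.
Then Σ (y_i + y_{i+1})·c_i = 222, so ȳ = 222 / (6·(-94)) = -37/94.

-37/94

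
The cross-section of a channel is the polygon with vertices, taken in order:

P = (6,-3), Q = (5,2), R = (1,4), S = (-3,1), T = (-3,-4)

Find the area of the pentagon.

Apply the shoelace formula: 2A = Σ (x_i·y_{i+1} − x_{i+1}·y_i), indices taken mod 5.
Σ = (27) + (18) + (13) + (15) + (33) = 106
Area = |Σ|/2 = 53.

53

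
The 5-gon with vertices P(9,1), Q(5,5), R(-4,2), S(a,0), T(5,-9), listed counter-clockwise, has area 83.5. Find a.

Write out the shoelace sum; only the two edges meeting at S involve a:
2·Area = [((-4)·0 − a·2) + (a·(-9) − 5·0)] + 156
       = -11·a + 156 = 167
⇒ a = -1.

-1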